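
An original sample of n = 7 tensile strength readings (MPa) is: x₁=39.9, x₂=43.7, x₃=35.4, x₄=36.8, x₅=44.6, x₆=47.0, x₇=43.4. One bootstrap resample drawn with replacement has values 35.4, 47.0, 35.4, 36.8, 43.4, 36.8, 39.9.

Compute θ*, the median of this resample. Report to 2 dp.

θ* = 36.80

Sorted: 35.4, 35.4, 36.8, 36.8, 39.9, 43.4, 47.0
Median = middle value = 36.80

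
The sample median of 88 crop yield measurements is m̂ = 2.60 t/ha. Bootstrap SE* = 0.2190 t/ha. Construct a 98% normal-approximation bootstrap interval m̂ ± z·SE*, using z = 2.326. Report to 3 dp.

(2.091, 3.109)

Margin = 2.326 × 0.2190 = 0.5094
Interval: 2.60 ± 0.5094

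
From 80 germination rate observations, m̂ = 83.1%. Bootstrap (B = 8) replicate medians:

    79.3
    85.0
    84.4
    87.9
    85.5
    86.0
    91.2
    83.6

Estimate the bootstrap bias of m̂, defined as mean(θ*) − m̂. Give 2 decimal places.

bias = +2.26

mean(θ*) = (79.3 + 85.0 + 84.4 + 87.9 + 85.5 + 86.0 + 91.2 + 83.6) / 8 = 85.362
bias = 85.362 − 83.1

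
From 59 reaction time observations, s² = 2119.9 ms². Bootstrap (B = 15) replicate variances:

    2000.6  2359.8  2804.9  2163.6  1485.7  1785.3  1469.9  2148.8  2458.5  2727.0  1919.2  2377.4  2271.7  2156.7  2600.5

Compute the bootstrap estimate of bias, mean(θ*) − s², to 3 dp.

mean(θ*) = (2000.6 + 2359.8 + 2804.9 + 2163.6 + 1485.7 + 1785.3 + 1469.9 + 2148.8 + 2458.5 + 2727.0 + 1919.2 + 2377.4 + 2271.7 + 2156.7 + 2600.5) / 15 = 2181.9733
bias = 2181.9733 − 2119.9

bias = +62.073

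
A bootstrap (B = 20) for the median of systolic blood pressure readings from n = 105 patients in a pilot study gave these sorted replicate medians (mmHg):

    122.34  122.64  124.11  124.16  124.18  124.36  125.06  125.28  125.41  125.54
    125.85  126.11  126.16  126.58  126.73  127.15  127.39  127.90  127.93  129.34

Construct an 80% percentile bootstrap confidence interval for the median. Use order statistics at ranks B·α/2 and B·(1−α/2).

α = 0.20; lower rank = 20 × 0.100 = 2; upper rank = 20 × 0.900 = 18.
The 2nd smallest replicate is 122.64; the 18th is 127.90.

(122.64, 127.90)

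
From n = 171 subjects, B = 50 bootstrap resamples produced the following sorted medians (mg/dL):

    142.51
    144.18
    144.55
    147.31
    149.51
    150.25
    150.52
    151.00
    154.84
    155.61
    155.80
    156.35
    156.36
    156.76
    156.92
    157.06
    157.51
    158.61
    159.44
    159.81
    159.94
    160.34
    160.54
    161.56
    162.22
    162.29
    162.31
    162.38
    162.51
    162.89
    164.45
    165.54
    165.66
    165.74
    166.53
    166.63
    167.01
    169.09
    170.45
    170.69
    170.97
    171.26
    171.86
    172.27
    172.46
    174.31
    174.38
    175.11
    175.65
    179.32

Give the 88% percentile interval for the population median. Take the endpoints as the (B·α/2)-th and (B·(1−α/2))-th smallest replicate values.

(144.55, 174.38)

α = 0.12; lower rank = 50 × 0.060 = 3; upper rank = 50 × 0.940 = 47.
The 3rd smallest replicate is 144.55; the 47th is 174.38.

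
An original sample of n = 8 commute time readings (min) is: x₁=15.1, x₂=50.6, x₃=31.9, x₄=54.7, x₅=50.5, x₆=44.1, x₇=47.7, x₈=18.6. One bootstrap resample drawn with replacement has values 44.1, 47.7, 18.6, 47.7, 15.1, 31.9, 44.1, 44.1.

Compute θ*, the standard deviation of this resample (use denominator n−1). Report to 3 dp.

Mean = 36.6625; sum of squared deviations = 1223.4787
s² = 1223.4787 / 7 = 174.7827
s = √174.7827 = 13.221

θ* = 13.221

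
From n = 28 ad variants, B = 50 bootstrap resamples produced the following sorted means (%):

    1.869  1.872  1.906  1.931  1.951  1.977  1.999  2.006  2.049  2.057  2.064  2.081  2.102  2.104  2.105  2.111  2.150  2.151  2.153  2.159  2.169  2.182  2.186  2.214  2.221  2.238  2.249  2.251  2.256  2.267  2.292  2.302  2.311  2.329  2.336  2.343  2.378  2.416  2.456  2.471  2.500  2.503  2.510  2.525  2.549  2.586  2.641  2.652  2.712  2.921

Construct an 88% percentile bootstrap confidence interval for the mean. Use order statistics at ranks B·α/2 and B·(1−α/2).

(1.906, 2.641)

α = 0.12; lower rank = 50 × 0.060 = 3; upper rank = 50 × 0.940 = 47.
The 3rd smallest replicate is 1.906; the 47th is 2.641.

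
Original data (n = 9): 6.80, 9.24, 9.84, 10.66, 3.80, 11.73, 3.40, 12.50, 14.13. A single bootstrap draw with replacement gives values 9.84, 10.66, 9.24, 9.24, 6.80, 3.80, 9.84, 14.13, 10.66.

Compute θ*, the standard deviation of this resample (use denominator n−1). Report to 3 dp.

θ* = 2.830

Mean = 9.3567; sum of squared deviations = 64.0896
s² = 64.0896 / 8 = 8.0112
s = √8.0112 = 2.830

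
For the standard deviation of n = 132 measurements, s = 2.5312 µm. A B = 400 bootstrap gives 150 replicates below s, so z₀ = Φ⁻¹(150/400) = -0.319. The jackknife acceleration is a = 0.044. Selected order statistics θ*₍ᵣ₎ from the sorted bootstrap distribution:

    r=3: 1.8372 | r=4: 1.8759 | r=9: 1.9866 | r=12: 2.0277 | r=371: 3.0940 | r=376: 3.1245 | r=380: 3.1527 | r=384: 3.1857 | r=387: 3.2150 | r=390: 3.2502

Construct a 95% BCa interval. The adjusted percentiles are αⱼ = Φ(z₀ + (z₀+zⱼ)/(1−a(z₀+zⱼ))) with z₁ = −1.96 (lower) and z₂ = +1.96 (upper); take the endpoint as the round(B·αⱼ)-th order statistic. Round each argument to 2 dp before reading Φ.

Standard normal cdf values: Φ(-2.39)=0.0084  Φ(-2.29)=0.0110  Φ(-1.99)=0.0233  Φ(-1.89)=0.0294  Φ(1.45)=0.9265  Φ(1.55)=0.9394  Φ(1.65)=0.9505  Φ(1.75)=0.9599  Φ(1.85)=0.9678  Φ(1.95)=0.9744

Lower: z₀ + z₁ = -0.319 + (-1.960) = -2.279; 1 − a(z₀+z₁) = 1 − (0.044)(-2.279) = 1.1003; argument = -0.319 + (-2.279)/1.1003 = -2.3903 → -2.39.
α₁ = Φ(-2.39) = 0.0084; rank = round(400 × 0.0084) = 3; θ*₍3₎ = 1.8372.
Upper: z₀ + z₂ = 1.641; 1 − a(z₀+z₂) = 0.9278; argument = 1.4497 → 1.45; α₂ = 0.9265; rank = 371; θ*₍371₎ = 3.0940.

(1.8372, 3.0940)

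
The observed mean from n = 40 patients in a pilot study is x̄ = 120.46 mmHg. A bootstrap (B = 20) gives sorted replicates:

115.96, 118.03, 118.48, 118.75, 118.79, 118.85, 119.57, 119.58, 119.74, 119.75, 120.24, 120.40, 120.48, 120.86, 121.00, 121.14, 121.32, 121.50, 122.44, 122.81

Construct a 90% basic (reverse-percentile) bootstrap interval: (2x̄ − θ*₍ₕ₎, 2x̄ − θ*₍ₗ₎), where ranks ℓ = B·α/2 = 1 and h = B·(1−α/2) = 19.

Percentile endpoints at ranks 1 and 19: θ*₍1₎ = 115.96, θ*₍19₎ = 122.44.
Basic interval reflects these around x̄:
  lower = 2 × 120.46 − 122.44 = 118.48
  upper = 2 × 120.46 − 115.96 = 124.96

(118.48, 124.96)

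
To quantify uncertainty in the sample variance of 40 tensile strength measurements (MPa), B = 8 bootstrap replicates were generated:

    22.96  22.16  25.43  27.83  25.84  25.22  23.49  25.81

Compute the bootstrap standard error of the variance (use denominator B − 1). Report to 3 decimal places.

SE* = 1.848

Bootstrap SE is the standard deviation of the 8 replicate variances.
Mean of replicates: (22.96 + 22.16 + 25.43 + 27.83 + 25.84 + 25.22 + 23.49 + 25.81) / 8 = 198.7400 / 8 = 24.8425
Sum of squared deviations: (−1.8825)² + (−2.6825)² + (+0.5875)² + (+2.9875)² + (+0.9975)² + (+0.3775)² + (−1.3525)² + (+0.9675)² = 23.9127
Variance = 23.9127 / 7 = 3.4161
SE* = √3.4161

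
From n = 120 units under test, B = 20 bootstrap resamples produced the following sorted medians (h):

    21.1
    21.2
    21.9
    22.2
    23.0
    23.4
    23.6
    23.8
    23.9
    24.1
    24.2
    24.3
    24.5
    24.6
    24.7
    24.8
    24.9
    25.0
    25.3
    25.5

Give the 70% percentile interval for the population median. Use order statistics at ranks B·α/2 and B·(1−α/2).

α = 0.30; lower rank = 20 × 0.150 = 3; upper rank = 20 × 0.850 = 17.
The 3rd smallest replicate is 21.9; the 17th is 24.9.

(21.9, 24.9)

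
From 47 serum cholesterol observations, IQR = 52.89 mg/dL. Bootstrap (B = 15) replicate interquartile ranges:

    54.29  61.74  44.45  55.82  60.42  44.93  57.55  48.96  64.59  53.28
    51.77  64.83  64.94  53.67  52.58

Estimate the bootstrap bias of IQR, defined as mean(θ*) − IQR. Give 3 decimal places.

mean(θ*) = (54.29 + 61.74 + 44.45 + 55.82 + 60.42 + 44.93 + 57.55 + 48.96 + 64.59 + 53.28 + 51.77 + 64.83 + 64.94 + 53.67 + 52.58) / 15 = 55.5880
bias = 55.5880 − 52.89

bias = +2.698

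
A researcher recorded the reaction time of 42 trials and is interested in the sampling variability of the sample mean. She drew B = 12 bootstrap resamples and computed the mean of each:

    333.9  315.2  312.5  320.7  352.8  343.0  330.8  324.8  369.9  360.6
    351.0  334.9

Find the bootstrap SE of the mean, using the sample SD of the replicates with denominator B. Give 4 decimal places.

Bootstrap SE is the standard deviation of the 12 replicate means.
Mean of replicates: (333.9 + 315.2 + 312.5 + 320.7 + 352.8 + 343.0 + 330.8 + 324.8 + 369.9 + 360.6 + 351.0 + 334.9) / 12 = 4050.10000 / 12 = 337.50833
Sum of squared deviations: (−3.60833)² + (−22.30833)² + (−25.00833)² + (−16.80833)² + (+15.29167)² + (+5.49167)² + (−6.70833)² + (−12.70833)² + (+32.39167)² + (+23.09167)² + (+13.49167)² + (−2.60833)² = 3660.38917
Variance = 3660.38917 / 12 = 305.03243
SE* = √305.03243

SE* = 17.4652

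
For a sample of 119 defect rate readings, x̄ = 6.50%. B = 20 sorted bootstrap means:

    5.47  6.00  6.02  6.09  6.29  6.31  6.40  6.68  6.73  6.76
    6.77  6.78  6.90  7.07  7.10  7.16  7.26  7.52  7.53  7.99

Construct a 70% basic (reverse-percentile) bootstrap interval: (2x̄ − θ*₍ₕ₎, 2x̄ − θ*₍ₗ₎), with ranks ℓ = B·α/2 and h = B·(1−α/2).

(5.74, 6.98)

Percentile endpoints at ranks 3 and 17: θ*₍3₎ = 6.02, θ*₍17₎ = 7.26.
Basic interval reflects these around x̄:
  lower = 2 × 6.50 − 7.26 = 5.74
  upper = 2 × 6.50 − 6.02 = 6.98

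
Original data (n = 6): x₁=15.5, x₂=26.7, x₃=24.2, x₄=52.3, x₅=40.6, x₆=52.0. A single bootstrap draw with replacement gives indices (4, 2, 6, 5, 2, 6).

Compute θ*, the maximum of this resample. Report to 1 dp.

Resample values: 52.3, 26.7, 52.0, 40.6, 26.7, 52.0.
Maximum = 52.3

θ* = 52.3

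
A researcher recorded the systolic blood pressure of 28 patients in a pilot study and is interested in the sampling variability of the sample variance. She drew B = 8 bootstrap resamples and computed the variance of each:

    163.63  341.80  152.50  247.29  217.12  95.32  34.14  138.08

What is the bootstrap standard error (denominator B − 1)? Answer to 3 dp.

Bootstrap SE is the standard deviation of the 8 replicate variances.
Mean of replicates: (163.63 + 341.80 + 152.50 + 247.29 + 217.12 + 95.32 + 34.14 + 138.08) / 8 = 1389.8800 / 8 = 173.7350
Sum of squared deviations: (−10.1050)² + (+168.0650)² + (−21.2350)² + (+73.5550)² + (+43.3850)² + (−78.4150)² + (−139.5950)² + (−35.6550)² = 62998.4320
Variance = 62998.4320 / 7 = 8999.7760
SE* = √8999.7760

SE* = 94.867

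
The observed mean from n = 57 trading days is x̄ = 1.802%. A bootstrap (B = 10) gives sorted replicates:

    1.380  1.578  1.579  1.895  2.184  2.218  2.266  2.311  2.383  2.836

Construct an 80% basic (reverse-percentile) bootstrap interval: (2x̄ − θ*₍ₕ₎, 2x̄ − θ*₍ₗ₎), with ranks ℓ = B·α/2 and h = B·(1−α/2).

Percentile endpoints at ranks 1 and 9: θ*₍1₎ = 1.380, θ*₍9₎ = 2.383.
Basic interval reflects these around x̄:
  lower = 2 × 1.802 − 2.383 = 1.221
  upper = 2 × 1.802 − 1.380 = 2.224

(1.221, 2.224)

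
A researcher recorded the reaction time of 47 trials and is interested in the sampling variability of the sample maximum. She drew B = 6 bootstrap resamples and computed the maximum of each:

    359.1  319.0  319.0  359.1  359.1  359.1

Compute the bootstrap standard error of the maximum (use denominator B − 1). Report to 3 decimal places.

Bootstrap SE is the standard deviation of the 6 replicate maximums.
Mean of replicates: (359.1 + 319.0 + 319.0 + 359.1 + 359.1 + 359.1) / 6 = 2074.4000 / 6 = 345.7333
Sum of squared deviations: (+13.3667)² + (−26.7333)² + (−26.7333)² + (+13.3667)² + (+13.3667)² + (+13.3667)² = 2144.0133
Variance = 2144.0133 / 5 = 428.8027
SE* = √428.8027

SE* = 20.708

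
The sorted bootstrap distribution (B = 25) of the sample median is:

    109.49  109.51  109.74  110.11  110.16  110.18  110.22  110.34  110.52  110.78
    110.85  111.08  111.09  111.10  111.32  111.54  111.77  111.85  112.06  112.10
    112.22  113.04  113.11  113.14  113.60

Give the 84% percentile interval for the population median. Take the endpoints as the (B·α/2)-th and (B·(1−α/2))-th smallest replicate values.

(109.51, 113.11)

α = 0.16; lower rank = 25 × 0.080 = 2; upper rank = 25 × 0.920 = 23.
The 2nd smallest replicate is 109.51; the 23rd is 113.11.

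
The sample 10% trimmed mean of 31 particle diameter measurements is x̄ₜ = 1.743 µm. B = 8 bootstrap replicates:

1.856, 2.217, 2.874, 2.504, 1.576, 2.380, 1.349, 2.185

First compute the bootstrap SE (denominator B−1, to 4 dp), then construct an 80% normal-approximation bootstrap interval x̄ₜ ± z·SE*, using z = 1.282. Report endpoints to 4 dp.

Mean of replicates = 2.1176; sum of squared deviations = 1.7572; SE* = √(1.7572/7) = 0.5010
Margin = 1.282 × 0.5010 = 0.64228
Interval: 1.743 ± 0.64228

(1.1007, 2.3853)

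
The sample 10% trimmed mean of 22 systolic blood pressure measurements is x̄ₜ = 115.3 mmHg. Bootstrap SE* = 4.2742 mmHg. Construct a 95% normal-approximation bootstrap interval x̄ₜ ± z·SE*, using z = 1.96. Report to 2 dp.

(106.92, 123.68)

Margin = 1.96 × 4.2742 = 8.377
Interval: 115.3 ± 8.377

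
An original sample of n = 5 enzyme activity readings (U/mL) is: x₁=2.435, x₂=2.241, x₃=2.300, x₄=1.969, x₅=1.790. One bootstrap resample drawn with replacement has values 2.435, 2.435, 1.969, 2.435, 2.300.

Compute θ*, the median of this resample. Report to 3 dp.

θ* = 2.435

Sorted: 1.969, 2.300, 2.435, 2.435, 2.435
Median = middle value = 2.435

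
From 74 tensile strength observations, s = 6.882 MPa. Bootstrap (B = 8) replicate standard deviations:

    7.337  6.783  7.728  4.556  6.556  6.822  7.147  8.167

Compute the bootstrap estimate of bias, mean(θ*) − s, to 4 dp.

mean(θ*) = (7.337 + 6.783 + 7.728 + 4.556 + 6.556 + 6.822 + 7.147 + 8.167) / 8 = 6.88700
bias = 6.88700 − 6.882

bias = +0.0050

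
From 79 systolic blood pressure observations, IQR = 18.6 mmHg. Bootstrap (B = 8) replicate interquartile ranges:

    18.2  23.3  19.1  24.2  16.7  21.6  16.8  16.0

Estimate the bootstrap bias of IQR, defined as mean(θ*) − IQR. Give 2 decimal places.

bias = +0.89

mean(θ*) = (18.2 + 23.3 + 19.1 + 24.2 + 16.7 + 21.6 + 16.8 + 16.0) / 8 = 19.488
bias = 19.488 − 18.6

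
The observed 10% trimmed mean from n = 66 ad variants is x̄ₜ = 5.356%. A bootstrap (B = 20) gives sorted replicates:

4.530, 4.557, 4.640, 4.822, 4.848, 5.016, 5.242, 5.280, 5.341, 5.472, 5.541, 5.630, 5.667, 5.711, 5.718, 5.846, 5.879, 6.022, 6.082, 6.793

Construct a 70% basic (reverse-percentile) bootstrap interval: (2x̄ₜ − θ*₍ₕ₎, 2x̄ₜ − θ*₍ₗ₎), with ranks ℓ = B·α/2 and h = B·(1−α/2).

(4.833, 6.072)

Percentile endpoints at ranks 3 and 17: θ*₍3₎ = 4.640, θ*₍17₎ = 5.879.
Basic interval reflects these around x̄ₜ:
  lower = 2 × 5.356 − 5.879 = 4.833
  upper = 2 × 5.356 − 4.640 = 6.072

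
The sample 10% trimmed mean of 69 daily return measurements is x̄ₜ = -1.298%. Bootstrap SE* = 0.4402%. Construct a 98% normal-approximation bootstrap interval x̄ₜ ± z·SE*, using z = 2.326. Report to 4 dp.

(-2.3219, -0.2741)

Margin = 2.326 × 0.4402 = 1.02391
Interval: -1.298 ± 1.02391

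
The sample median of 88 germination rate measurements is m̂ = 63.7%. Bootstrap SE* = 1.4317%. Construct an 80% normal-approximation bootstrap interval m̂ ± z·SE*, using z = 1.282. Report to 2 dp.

Margin = 1.282 × 1.4317 = 1.835
Interval: 63.7 ± 1.835

(61.86, 65.54)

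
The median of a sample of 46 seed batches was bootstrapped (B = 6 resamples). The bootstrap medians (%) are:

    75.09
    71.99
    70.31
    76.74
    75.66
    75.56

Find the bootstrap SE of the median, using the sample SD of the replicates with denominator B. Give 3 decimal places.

Bootstrap SE is the standard deviation of the 6 replicate medians.
Mean of replicates: (75.09 + 71.99 + 70.31 + 76.74 + 75.66 + 75.56) / 6 = 445.3500 / 6 = 74.2250
Sum of squared deviations: (+0.8650)² + (−2.2350)² + (−3.9150)² + (+2.5150)² + (+1.4350)² + (+1.3350)² = 31.2373
Variance = 31.2373 / 6 = 5.2062
SE* = √5.2062

SE* = 2.282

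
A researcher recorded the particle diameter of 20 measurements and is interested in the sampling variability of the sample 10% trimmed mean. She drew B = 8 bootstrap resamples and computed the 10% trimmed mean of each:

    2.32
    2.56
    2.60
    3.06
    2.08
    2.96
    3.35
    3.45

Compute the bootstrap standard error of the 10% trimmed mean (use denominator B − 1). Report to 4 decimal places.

Bootstrap SE is the standard deviation of the 8 replicate 10% trimmed means.
Mean of replicates: (2.32 + 2.56 + 2.60 + 3.06 + 2.08 + 2.96 + 3.35 + 3.45) / 8 = 22.38000 / 8 = 2.79750
Sum of squared deviations: (−0.47750)² + (−0.23750)² + (−0.19750)² + (+0.26250)² + (−0.71750)² + (+0.16250)² + (+0.55250)² + (+0.65250)² = 1.66455
Variance = 1.66455 / 7 = 0.23779
SE* = √0.23779

SE* = 0.4876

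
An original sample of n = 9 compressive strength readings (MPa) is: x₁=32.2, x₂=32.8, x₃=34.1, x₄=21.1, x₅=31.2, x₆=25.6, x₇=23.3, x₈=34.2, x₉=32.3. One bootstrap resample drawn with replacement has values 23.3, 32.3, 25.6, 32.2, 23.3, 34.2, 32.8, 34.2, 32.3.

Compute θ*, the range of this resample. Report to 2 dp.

θ* = 10.90

Range = 34.2 − 23.3 = 10.90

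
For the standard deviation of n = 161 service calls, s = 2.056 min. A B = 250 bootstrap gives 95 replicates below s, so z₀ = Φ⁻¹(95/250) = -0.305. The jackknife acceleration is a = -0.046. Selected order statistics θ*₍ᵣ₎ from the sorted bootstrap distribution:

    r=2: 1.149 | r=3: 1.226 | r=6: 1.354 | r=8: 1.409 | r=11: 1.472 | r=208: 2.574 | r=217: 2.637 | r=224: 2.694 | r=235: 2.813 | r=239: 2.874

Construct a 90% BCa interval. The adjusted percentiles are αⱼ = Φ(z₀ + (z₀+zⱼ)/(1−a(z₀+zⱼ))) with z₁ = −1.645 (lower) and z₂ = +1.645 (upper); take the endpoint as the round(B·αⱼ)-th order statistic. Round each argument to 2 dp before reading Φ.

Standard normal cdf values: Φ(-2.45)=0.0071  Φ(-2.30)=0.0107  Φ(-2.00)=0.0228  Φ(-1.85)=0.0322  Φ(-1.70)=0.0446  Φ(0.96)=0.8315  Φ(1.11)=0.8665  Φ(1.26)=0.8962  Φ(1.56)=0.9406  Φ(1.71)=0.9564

Lower: z₀ + z₁ = -0.305 + (-1.645) = -1.950; 1 − a(z₀+z₁) = 1 − (-0.046)(-1.950) = 0.9103; argument = -0.305 + (-1.950)/0.9103 = -2.4472 → -2.45.
α₁ = Φ(-2.45) = 0.0071; rank = round(250 × 0.0071) = 2; θ*₍2₎ = 1.149.
Upper: z₀ + z₂ = 1.340; 1 − a(z₀+z₂) = 1.0616; argument = 0.9572 → 0.96; α₂ = 0.8315; rank = 208; θ*₍208₎ = 2.574.

(1.149, 2.574)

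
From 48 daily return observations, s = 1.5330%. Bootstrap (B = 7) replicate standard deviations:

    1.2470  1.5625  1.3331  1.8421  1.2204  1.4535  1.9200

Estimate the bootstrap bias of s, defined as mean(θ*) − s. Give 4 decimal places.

bias = −0.0218

mean(θ*) = (1.2470 + 1.5625 + 1.3331 + 1.8421 + 1.2204 + 1.4535 + 1.9200) / 7 = 1.51123
bias = 1.51123 − 1.5330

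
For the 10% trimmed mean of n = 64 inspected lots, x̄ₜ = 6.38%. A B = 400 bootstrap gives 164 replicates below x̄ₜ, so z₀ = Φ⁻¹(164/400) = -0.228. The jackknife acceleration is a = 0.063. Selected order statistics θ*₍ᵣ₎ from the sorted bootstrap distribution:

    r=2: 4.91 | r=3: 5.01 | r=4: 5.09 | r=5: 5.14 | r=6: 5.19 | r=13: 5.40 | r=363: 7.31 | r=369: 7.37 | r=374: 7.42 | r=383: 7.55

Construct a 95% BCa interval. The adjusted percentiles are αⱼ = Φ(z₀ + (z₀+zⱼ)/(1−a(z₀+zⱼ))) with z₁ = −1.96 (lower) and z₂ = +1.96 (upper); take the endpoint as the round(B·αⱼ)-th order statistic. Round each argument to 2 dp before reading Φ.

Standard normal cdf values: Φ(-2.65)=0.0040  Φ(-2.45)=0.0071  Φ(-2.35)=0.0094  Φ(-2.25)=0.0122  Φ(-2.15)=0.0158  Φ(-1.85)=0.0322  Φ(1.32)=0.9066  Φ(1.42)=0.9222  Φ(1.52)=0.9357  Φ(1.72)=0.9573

Lower: z₀ + z₁ = -0.228 + (-1.960) = -2.188; 1 − a(z₀+z₁) = 1 − (0.063)(-2.188) = 1.1378; argument = -0.228 + (-2.188)/1.1378 = -2.1509 → -2.15.
α₁ = Φ(-2.15) = 0.0158; rank = round(400 × 0.0158) = 6; θ*₍6₎ = 5.19.
Upper: z₀ + z₂ = 1.732; 1 − a(z₀+z₂) = 0.8909; argument = 1.7161 → 1.72; α₂ = 0.9573; rank = 383; θ*₍383₎ = 7.55.

(5.19, 7.55)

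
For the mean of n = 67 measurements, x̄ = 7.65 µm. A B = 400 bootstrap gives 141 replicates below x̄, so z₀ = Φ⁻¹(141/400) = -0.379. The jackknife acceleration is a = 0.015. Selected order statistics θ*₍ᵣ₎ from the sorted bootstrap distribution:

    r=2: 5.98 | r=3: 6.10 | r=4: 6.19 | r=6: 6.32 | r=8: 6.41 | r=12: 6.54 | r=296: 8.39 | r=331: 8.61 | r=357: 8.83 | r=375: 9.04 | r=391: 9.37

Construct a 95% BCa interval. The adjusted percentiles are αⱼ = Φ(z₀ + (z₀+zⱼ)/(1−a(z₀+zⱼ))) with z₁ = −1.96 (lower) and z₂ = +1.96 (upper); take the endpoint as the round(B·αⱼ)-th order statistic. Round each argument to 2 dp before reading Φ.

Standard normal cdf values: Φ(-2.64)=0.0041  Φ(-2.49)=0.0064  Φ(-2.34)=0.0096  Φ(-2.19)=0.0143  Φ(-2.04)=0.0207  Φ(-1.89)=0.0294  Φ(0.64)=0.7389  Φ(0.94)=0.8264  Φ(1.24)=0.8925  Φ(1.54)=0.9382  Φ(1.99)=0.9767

(5.98, 8.83)

Lower: z₀ + z₁ = -0.379 + (-1.960) = -2.339; 1 − a(z₀+z₁) = 1 − (0.015)(-2.339) = 1.0351; argument = -0.379 + (-2.339)/1.0351 = -2.6387 → -2.64.
α₁ = Φ(-2.64) = 0.0041; rank = round(400 × 0.0041) = 2; θ*₍2₎ = 5.98.
Upper: z₀ + z₂ = 1.581; 1 − a(z₀+z₂) = 0.9763; argument = 1.2404 → 1.24; α₂ = 0.8925; rank = 357; θ*₍357₎ = 8.83.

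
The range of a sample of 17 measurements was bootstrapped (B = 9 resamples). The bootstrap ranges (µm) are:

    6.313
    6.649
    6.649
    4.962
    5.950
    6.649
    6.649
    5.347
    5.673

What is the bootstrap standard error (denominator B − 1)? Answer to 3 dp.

Bootstrap SE is the standard deviation of the 9 replicate ranges.
Mean of replicates: (6.313 + 6.649 + 6.649 + 4.962 + 5.950 + 6.649 + 6.649 + 5.347 + 5.673) / 9 = 54.8410 / 9 = 6.0934
Sum of squared deviations: (+0.2196)² + (+0.5556)² + (+0.5556)² + (−1.1314)² + (−0.1434)² + (+0.5556)² + (+0.5556)² + (−0.7464)² + (−0.4204)² = 3.3175
Variance = 3.3175 / 8 = 0.4147
SE* = √0.4147

SE* = 0.644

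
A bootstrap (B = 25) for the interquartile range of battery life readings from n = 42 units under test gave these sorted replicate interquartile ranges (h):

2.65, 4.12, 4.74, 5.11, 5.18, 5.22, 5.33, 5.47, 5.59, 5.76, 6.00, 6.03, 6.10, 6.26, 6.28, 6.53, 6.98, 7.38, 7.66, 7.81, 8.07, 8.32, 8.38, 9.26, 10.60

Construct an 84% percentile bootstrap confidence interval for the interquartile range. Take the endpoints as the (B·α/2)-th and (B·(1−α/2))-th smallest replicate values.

(4.12, 8.38)

α = 0.16; lower rank = 25 × 0.080 = 2; upper rank = 25 × 0.920 = 23.
The 2nd smallest replicate is 4.12; the 23rd is 8.38.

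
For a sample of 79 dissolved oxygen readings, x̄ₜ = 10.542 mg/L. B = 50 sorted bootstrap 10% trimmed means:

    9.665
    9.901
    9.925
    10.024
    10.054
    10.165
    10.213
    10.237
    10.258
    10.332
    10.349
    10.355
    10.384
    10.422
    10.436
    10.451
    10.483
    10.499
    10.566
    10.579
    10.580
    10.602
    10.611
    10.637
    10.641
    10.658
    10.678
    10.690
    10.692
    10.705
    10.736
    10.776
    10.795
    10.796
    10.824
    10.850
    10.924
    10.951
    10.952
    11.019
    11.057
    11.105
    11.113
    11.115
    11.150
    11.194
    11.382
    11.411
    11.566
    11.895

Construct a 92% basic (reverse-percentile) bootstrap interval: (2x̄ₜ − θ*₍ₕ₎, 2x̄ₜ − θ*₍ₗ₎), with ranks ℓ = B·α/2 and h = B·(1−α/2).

(9.673, 11.183)

Percentile endpoints at ranks 2 and 48: θ*₍2₎ = 9.901, θ*₍48₎ = 11.411.
Basic interval reflects these around x̄ₜ:
  lower = 2 × 10.542 − 11.411 = 9.673
  upper = 2 × 10.542 − 9.901 = 11.183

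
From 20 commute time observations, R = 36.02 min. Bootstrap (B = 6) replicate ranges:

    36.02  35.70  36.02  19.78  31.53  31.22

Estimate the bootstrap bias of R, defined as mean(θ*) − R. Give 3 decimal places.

bias = −4.308

mean(θ*) = (36.02 + 35.70 + 36.02 + 19.78 + 31.53 + 31.22) / 6 = 31.7117
bias = 31.7117 − 36.02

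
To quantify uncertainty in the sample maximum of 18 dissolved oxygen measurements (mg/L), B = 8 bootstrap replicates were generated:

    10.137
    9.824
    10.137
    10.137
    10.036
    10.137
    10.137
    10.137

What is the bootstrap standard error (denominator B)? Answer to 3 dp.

Bootstrap SE is the standard deviation of the 8 replicate maximums.
Mean of replicates: (10.137 + 9.824 + 10.137 + 10.137 + 10.036 + 10.137 + 10.137 + 10.137) / 8 = 80.6820 / 8 = 10.0853
Sum of squared deviations: (+0.0518)² + (−0.2613)² + (+0.0518)² + (+0.0518)² + (−0.0493)² + (+0.0518)² + (+0.0518)² + (+0.0518)² = 0.0867
Variance = 0.0867 / 8 = 0.0108
SE* = √0.0108

SE* = 0.104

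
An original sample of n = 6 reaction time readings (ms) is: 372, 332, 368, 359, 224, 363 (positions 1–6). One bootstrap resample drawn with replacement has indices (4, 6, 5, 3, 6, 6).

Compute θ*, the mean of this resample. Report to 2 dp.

θ* = 340.00

Resample values: 359, 363, 224, 368, 363, 363.
Mean = (359 + 363 + 224 + 368 + 363 + 363) / 6 = 2040.0 / 6 = 340.00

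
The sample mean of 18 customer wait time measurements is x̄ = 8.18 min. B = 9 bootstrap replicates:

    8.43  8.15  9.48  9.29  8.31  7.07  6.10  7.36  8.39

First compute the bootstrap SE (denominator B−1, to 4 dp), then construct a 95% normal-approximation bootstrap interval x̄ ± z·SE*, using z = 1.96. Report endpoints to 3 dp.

Mean of replicates = 8.0644; sum of squared deviations = 9.1572; SE* = √(9.1572/8) = 1.0699
Margin = 1.96 × 1.0699 = 2.0970
Interval: 8.18 ± 2.0970

(6.083, 10.277)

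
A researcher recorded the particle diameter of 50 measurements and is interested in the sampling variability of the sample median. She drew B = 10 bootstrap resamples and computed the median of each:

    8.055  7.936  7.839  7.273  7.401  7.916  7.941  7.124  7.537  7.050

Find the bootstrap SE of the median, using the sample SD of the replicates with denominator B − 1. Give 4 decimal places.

SE* = 0.3760

Bootstrap SE is the standard deviation of the 10 replicate medians.
Mean of replicates: (8.055 + 7.936 + 7.839 + 7.273 + 7.401 + 7.916 + 7.941 + 7.124 + 7.537 + 7.050) / 10 = 76.07200 / 10 = 7.60720
Sum of squared deviations: (+0.44780)² + (+0.32880)² + (+0.23180)² + (−0.33420)² + (−0.20620)² + (+0.30880)² + (+0.33380)² + (−0.48320)² + (−0.07020)² + (−0.55720)² = 1.27224
Variance = 1.27224 / 9 = 0.14136
SE* = √0.14136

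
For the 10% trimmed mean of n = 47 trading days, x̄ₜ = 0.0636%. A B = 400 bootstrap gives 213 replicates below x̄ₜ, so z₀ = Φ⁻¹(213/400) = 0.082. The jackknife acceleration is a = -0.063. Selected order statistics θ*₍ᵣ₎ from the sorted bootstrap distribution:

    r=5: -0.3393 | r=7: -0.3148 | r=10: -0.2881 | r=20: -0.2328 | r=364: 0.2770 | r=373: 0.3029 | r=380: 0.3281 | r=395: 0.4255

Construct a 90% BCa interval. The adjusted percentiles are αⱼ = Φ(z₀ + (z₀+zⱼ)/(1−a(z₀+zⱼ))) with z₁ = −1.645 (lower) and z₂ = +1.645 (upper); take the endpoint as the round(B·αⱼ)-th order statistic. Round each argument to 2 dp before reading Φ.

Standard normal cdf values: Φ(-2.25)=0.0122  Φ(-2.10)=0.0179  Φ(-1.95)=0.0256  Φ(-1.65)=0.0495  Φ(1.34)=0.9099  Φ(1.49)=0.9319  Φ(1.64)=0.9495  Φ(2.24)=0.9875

(-0.2328, 0.3281)

Lower: z₀ + z₁ = 0.082 + (-1.645) = -1.563; 1 − a(z₀+z₁) = 1 − (-0.063)(-1.563) = 0.9015; argument = 0.082 + (-1.563)/0.9015 = -1.6517 → -1.65.
α₁ = Φ(-1.65) = 0.0495; rank = round(400 × 0.0495) = 20; θ*₍20₎ = -0.2328.
Upper: z₀ + z₂ = 1.727; 1 − a(z₀+z₂) = 1.1088; argument = 1.6395 → 1.64; α₂ = 0.9495; rank = 380; θ*₍380₎ = 0.3281.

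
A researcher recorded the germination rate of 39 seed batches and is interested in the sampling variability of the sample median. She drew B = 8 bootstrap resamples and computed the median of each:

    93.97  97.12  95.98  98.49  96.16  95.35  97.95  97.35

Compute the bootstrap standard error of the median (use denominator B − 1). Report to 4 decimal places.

SE* = 1.4766

Bootstrap SE is the standard deviation of the 8 replicate medians.
Mean of replicates: (93.97 + 97.12 + 95.98 + 98.49 + 96.16 + 95.35 + 97.95 + 97.35) / 8 = 772.37000 / 8 = 96.54625
Sum of squared deviations: (−2.57625)² + (+0.57375)² + (−0.56625)² + (+1.94375)² + (−0.38625)² + (−1.19625)² + (+1.40375)² + (+0.80375)² = 15.26179
Variance = 15.26179 / 7 = 2.18026
SE* = √2.18026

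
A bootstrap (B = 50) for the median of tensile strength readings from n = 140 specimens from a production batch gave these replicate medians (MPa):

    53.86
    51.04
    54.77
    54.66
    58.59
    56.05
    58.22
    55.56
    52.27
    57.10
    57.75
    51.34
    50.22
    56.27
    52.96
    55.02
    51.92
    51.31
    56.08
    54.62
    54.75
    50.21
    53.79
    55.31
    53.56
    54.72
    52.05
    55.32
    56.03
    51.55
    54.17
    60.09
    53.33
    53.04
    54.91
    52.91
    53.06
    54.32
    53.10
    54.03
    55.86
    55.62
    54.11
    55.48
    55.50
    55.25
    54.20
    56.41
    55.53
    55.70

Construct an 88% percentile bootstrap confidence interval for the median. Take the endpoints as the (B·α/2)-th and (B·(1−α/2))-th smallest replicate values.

Sorted replicates: 50.21, 50.22, 51.04, 51.31, 51.34, 51.55, 51.92, 52.05, 52.27, 52.91, 52.96, 53.04, 53.06, 53.10, 53.33, 53.56, 53.79, 53.86, 54.03, 54.11, 54.17, 54.20, 54.32, 54.62, 54.66, 54.72, 54.75, 54.77, 54.91, 55.02, 55.25, 55.31, 55.32, 55.48, 55.50, 55.53, 55.56, 55.62, 55.70, 55.86, 56.03, 56.05, 56.08, 56.27, 56.41, 57.10, 57.75, 58.22, 58.59, 60.09
α = 0.12; lower rank = 50 × 0.060 = 3; upper rank = 50 × 0.940 = 47.
The 3rd smallest replicate is 51.04; the 47th is 57.75.

(51.04, 57.75)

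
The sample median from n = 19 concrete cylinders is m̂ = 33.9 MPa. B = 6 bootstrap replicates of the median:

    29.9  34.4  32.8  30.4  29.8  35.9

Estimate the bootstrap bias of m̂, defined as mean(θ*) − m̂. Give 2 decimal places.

mean(θ*) = (29.9 + 34.4 + 32.8 + 30.4 + 29.8 + 35.9) / 6 = 32.200
bias = 32.200 − 33.9

bias = −1.70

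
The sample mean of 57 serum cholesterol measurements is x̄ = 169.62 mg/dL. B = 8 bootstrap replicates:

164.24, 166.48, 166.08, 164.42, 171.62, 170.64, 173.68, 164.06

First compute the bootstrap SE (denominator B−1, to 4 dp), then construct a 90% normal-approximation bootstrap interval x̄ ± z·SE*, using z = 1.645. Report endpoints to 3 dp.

(163.407, 175.833)

Mean of replicates = 167.6525; sum of squared deviations = 99.8448; SE* = √(99.8448/7) = 3.7767
Margin = 1.645 × 3.7767 = 6.2127
Interval: 169.62 ± 6.2127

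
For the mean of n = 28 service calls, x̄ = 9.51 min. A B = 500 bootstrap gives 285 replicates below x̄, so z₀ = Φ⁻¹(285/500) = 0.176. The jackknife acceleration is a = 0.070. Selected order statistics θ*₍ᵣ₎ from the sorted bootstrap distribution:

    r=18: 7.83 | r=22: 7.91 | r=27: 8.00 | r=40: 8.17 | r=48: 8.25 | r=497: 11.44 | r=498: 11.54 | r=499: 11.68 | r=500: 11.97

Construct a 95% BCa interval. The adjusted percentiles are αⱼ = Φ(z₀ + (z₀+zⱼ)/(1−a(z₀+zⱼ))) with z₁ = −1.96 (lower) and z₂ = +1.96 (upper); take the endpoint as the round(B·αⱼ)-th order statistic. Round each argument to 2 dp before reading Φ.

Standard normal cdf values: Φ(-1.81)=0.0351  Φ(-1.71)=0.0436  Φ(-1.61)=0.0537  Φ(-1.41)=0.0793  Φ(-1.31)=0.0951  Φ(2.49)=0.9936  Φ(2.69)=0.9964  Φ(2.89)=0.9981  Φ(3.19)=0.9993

Lower: z₀ + z₁ = 0.176 + (-1.960) = -1.784; 1 − a(z₀+z₁) = 1 − (0.070)(-1.784) = 1.1249; argument = 0.176 + (-1.784)/1.1249 = -1.4099 → -1.41.
α₁ = Φ(-1.41) = 0.0793; rank = round(500 × 0.0793) = 40; θ*₍40₎ = 8.17.
Upper: z₀ + z₂ = 2.136; 1 − a(z₀+z₂) = 0.8505; argument = 2.6875 → 2.69; α₂ = 0.9964; rank = 498; θ*₍498₎ = 11.54.

(8.17, 11.54)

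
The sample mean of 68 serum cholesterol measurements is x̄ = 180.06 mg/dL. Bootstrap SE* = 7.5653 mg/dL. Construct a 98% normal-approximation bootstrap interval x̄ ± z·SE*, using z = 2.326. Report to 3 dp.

Margin = 2.326 × 7.5653 = 17.5969
Interval: 180.06 ± 17.5969

(162.463, 197.657)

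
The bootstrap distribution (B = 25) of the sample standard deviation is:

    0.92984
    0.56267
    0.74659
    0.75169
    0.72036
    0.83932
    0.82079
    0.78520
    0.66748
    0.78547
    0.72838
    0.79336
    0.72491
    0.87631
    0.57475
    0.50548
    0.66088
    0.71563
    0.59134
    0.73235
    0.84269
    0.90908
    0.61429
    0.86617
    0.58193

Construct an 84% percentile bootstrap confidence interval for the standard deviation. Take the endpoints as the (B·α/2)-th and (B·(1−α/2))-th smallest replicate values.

Sorted replicates: 0.50548, 0.56267, 0.57475, 0.58193, 0.59134, 0.61429, 0.66088, 0.66748, 0.71563, 0.72036, 0.72491, 0.72838, 0.73235, 0.74659, 0.75169, 0.78520, 0.78547, 0.79336, 0.82079, 0.83932, 0.84269, 0.86617, 0.87631, 0.90908, 0.92984
α = 0.16; lower rank = 25 × 0.080 = 2; upper rank = 25 × 0.920 = 23.
The 2nd smallest replicate is 0.56267; the 23rd is 0.87631.

(0.56267, 0.87631)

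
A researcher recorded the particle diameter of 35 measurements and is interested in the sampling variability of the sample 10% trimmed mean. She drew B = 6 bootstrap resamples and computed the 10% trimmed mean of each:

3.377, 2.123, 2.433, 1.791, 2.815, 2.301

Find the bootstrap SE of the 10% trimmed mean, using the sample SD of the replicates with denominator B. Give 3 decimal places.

SE* = 0.509

Bootstrap SE is the standard deviation of the 6 replicate 10% trimmed means.
Mean of replicates: (3.377 + 2.123 + 2.433 + 1.791 + 2.815 + 2.301) / 6 = 14.8400 / 6 = 2.4733
Sum of squared deviations: (+0.9037)² + (−0.3503)² + (−0.0403)² + (−0.6823)² + (+0.3417)² + (−0.1723)² = 1.5530
Variance = 1.5530 / 6 = 0.2588
SE* = √0.2588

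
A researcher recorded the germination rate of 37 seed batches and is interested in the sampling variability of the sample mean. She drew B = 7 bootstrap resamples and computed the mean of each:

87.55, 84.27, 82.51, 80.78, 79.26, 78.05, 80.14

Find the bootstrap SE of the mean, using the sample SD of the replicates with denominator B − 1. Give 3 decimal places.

SE* = 3.265

Bootstrap SE is the standard deviation of the 7 replicate means.
Mean of replicates: (87.55 + 84.27 + 82.51 + 80.78 + 79.26 + 78.05 + 80.14) / 7 = 572.5600 / 7 = 81.7943
Sum of squared deviations: (+5.7557)² + (+2.4757)² + (+0.7157)² + (−1.0143)² + (−2.5343)² + (−3.7443)² + (−1.6543)² = 63.9774
Variance = 63.9774 / 6 = 10.6629
SE* = √10.6629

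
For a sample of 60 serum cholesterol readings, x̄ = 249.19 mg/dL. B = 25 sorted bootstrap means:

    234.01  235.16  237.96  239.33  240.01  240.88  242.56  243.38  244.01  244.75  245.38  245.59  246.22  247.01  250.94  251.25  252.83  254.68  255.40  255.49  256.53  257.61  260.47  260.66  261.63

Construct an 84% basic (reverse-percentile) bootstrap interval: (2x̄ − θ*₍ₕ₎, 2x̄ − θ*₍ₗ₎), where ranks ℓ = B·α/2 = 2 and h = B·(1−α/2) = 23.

Percentile endpoints at ranks 2 and 23: θ*₍2₎ = 235.16, θ*₍23₎ = 260.47.
Basic interval reflects these around x̄:
  lower = 2 × 249.19 − 260.47 = 237.91
  upper = 2 × 249.19 − 235.16 = 263.22

(237.91, 263.22)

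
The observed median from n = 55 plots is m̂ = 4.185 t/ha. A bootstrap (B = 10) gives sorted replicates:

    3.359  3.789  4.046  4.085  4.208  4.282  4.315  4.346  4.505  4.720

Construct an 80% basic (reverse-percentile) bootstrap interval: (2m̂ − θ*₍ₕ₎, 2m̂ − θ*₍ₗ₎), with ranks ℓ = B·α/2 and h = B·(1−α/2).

Percentile endpoints at ranks 1 and 9: θ*₍1₎ = 3.359, θ*₍9₎ = 4.505.
Basic interval reflects these around m̂:
  lower = 2 × 4.185 − 4.505 = 3.865
  upper = 2 × 4.185 − 3.359 = 5.011

(3.865, 5.011)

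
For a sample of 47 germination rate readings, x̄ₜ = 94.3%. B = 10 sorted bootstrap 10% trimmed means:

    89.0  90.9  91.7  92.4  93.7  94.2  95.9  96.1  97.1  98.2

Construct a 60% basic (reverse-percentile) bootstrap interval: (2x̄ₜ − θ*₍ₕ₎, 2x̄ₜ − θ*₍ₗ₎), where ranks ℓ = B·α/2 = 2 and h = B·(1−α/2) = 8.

Percentile endpoints at ranks 2 and 8: θ*₍2₎ = 90.9, θ*₍8₎ = 96.1.
Basic interval reflects these around x̄ₜ:
  lower = 2 × 94.3 − 96.1 = 92.5
  upper = 2 × 94.3 − 90.9 = 97.7

(92.5, 97.7)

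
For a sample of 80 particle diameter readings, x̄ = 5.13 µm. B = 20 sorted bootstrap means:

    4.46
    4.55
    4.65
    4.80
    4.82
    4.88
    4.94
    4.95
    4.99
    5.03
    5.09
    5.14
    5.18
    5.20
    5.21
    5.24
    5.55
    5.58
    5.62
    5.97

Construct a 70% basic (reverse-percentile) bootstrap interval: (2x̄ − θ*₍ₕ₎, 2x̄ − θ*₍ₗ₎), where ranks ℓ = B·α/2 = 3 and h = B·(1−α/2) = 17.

(4.71, 5.61)

Percentile endpoints at ranks 3 and 17: θ*₍3₎ = 4.65, θ*₍17₎ = 5.55.
Basic interval reflects these around x̄:
  lower = 2 × 5.13 − 5.55 = 4.71
  upper = 2 × 5.13 − 4.65 = 5.61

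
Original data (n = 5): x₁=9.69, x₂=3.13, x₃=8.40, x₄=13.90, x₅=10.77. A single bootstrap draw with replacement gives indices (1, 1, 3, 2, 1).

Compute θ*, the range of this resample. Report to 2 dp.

θ* = 6.56

Resample values: 9.69, 9.69, 8.40, 3.13, 9.69.
Range = 9.69 − 3.13 = 6.56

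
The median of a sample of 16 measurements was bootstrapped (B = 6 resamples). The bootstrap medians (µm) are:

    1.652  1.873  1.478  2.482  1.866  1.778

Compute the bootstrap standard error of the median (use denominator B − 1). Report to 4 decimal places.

Bootstrap SE is the standard deviation of the 6 replicate medians.
Mean of replicates: (1.652 + 1.873 + 1.478 + 2.482 + 1.866 + 1.778) / 6 = 11.12900 / 6 = 1.85483
Sum of squared deviations: (−0.20283)² + (+0.01817)² + (−0.37683)² + (+0.62717)² + (+0.01117)² + (−0.07683)² = 0.58284
Variance = 0.58284 / 5 = 0.11657
SE* = √0.11657

SE* = 0.3414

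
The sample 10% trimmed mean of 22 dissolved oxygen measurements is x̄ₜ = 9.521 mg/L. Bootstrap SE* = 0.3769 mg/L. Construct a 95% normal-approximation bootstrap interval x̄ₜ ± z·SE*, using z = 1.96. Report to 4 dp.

Margin = 1.96 × 0.3769 = 0.73872
Interval: 9.521 ± 0.73872

(8.7823, 10.2597)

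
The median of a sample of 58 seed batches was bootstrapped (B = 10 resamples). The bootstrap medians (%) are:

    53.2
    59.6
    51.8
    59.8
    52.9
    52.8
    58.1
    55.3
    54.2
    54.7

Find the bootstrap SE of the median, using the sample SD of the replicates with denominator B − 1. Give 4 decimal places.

Bootstrap SE is the standard deviation of the 10 replicate medians.
Mean of replicates: (53.2 + 59.6 + 51.8 + 59.8 + 52.9 + 52.8 + 58.1 + 55.3 + 54.2 + 54.7) / 10 = 552.40000 / 10 = 55.24000
Sum of squared deviations: (−2.04000)² + (+4.36000)² + (−3.44000)² + (+4.56000)² + (−2.34000)² + (−2.44000)² + (+2.86000)² + (+0.06000)² + (−1.04000)² + (−0.54000)² = 76.78400
Variance = 76.78400 / 9 = 8.53156
SE* = √8.53156

SE* = 2.9209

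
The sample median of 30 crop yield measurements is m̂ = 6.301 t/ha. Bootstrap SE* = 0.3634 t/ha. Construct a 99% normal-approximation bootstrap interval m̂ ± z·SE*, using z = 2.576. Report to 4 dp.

Margin = 2.576 × 0.3634 = 0.93612
Interval: 6.301 ± 0.93612

(5.3649, 7.2371)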